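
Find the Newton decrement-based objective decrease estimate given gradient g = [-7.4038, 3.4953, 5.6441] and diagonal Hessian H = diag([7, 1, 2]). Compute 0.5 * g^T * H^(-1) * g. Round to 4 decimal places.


Step 1: H is diagonal, so H^(-1) * g = [-1.0577, 3.4953, 2.8221].
Step 2: g^T H^(-1) g = sum_i g_i^2 / H_ii
  = (-7.4038)^2/7 + (3.4953)^2/1 + (5.6441)^2/2
  = 7.8309 + 12.2171 + 15.9279 = 35.9759
Step 3: Objective decrease = 0.5 * g^T H^(-1) g = 17.988


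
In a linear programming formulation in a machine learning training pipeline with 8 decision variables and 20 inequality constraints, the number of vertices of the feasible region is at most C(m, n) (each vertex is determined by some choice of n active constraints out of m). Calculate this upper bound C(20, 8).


Each vertex corresponds to some choice of n active constraints out of m, so the number of vertices is at most C(m, n) = m! / (n!(m-n)!).
m = 20, n = 8
Numerator: 20 * 19 * 18 * 17 * 16 * 15 * 14 * 13
Denominator: 8! = 40320
C(20, 8) = 125970


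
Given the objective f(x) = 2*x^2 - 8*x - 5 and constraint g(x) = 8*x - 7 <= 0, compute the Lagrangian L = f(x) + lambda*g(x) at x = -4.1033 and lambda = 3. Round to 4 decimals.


Step 1: Evaluate f(x).
f(-4.1033) = 2*(-4.1033)^2 - 8*(-4.1033) - 5 = 61.5005
Step 2: Evaluate g(x).
g(-4.1033) = 8*-4.1033 - 7 = -39.8264
Step 3: Compute Lagrangian.
L = 61.5005 + 3*-39.8264 = -57.9787


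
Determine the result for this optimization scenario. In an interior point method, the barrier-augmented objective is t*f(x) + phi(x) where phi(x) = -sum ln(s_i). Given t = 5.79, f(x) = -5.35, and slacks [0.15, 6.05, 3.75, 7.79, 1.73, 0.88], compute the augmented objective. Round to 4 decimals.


Step 1: Compute log-barrier.
ln values: [-1.8971, 1.8001, 1.3218, 2.0528, 0.5481, -0.1278]
phi = -(-1.8971 + 1.8001 + 1.3218 + 2.0528 + 0.5481 - 0.1278) = -3.6978
Step 2: Compute augmented objective.
t*f(x) = 5.79*-5.35 = -30.9765
Total = -30.9765 - 3.6978 = -34.6743


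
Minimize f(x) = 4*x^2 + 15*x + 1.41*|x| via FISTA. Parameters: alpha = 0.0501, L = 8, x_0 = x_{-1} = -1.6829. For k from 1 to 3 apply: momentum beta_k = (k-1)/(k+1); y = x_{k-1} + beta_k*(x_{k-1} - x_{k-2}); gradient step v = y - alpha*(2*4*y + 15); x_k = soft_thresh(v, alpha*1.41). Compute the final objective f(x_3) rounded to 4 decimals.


FISTA on f(x) = 4*x^2 + 15*x + 1.41*|x|
L = 8, alpha = 0.0501
Iteration 1: beta = 0.0, y = -1.6829 + 0.0*(-1.6829 + 1.6829) = -1.6829
  grad(y) = 1.5368, v = y - alpha*grad = -1.7599
  prox(v) = soft_thresh(-1.7599, 0.0706) = -1.6893
Iteration 2: beta = 0.3333, y = -1.6893 + 0.3333*(-1.6893 + 1.6829) = -1.6914
  grad(y) = 1.469, v = y - alpha*grad = -1.765
  prox(v) = soft_thresh(-1.765, 0.0706) = -1.6943
Iteration 3: beta = 0.5, y = -1.6943 + 0.5*(-1.6943 + 1.6893) = -1.6969
  grad(y) = 1.4251, v = y - alpha*grad = -1.7683
  prox(v) = soft_thresh(-1.7683, 0.0706) = -1.6976
f(x_3) = 4*(-1.6976)^2 + 15*(-1.6976) + 1.41*|-1.6976| = -11.543


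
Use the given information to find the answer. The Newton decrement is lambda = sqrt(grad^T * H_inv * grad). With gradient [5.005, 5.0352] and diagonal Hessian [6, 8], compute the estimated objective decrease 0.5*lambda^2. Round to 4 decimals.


Step 1: H is diagonal, so H^(-1) * g = [0.8342, 0.6294].
Step 2: g^T H^(-1) g = sum_i g_i^2 / H_ii
  = (5.005)^2/6 + (5.0352)^2/8
  = 4.175 + 3.1692 = 7.3442
Step 3: Objective decrease = 0.5 * g^T H^(-1) g = 3.6721


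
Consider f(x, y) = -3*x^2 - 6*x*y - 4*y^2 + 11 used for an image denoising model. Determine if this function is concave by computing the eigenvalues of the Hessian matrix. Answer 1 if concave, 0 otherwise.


The Hessian of f(x,y) = -3*x^2 - 6*x*y - 4*y^2 + 11 is:
H = [[-6, -6], [-6, -8]]
Trace = -6 - 8 = -14
Determinant = -6*-8 - (-6)^2 = 12
Discriminant = (-14)^2 - 4*12 = 148.0
Eigenvalues: lambda_1 = -13.0828, lambda_2 = -0.9172
The function is concave.

1


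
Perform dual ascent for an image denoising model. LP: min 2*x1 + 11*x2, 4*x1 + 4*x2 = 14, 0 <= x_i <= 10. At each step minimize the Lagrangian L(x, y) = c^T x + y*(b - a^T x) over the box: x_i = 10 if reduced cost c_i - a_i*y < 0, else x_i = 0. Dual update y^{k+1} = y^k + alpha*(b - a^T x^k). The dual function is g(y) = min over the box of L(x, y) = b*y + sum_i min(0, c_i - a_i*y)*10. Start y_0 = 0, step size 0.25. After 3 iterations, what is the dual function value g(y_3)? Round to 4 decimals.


Dual ascent for LP: min 2*x1 + 11*x2, 4*x1 + 4*x2 = 14, 0 <= x_i <= 10
Step 1: y^k = 0.0, reduced costs: (2.0, 11.0)
  x^k = (0.0, 0.0), subgradient = b - a^T x = 14.0
  y^{k+1} = 0.0 + 0.25*14.0 = 3.5
Step 2: y^k = 3.5, reduced costs: (-12.0, -3.0)
  x^k = (10.0, 10.0), subgradient = b - a^T x = -66.0
  y^{k+1} = 3.5 + 0.25*-66.0 = -13.0
Step 3: y^k = -13.0, reduced costs: (54.0, 63.0)
  x^k = (0.0, 0.0), subgradient = b - a^T x = 14.0
  y^{k+1} = -13.0 + 0.25*14.0 = -9.5
Dual objective at y_3 = -9.5: reduced costs (40.0, 49.0), box minimizer x = (0.0, 0.0)
g(y_3) = b*y + (c1 - a1*y)*x1 + (c2 - a2*y)*x2 = 14*(-9.5) + 40.0*0.0 + 49.0*0.0 = -133.0 + 0.0 + 0.0 = -133.0


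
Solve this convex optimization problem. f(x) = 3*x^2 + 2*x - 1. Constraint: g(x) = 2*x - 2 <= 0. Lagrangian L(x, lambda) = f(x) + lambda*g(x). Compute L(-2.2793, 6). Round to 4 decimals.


Step 1: Evaluate f(x).
f(-2.2793) = 3*(-2.2793)^2 + 2*(-2.2793) - 1 = 10.027
Step 2: Evaluate g(x).
g(-2.2793) = 2*-2.2793 - 2 = -6.5586
Step 3: Compute Lagrangian.
L = 10.027 + 6*-6.5586 = -29.3246


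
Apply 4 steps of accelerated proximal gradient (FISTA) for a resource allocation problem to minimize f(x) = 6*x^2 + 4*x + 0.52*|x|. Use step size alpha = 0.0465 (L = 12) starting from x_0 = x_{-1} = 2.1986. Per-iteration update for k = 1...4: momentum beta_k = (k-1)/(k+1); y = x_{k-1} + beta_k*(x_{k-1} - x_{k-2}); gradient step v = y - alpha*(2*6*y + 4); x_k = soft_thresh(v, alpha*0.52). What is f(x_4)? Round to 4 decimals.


FISTA on f(x) = 6*x^2 + 4*x + 0.52*|x|
L = 12, alpha = 0.0465
Iteration 1: beta = 0.0, y = 2.1986 + 0.0*(2.1986 - 2.1986) = 2.1986
  grad(y) = 30.3832, v = y - alpha*grad = 0.7858
  prox(v) = soft_thresh(0.7858, 0.0242) = 0.7616
Iteration 2: beta = 0.3333, y = 0.7616 + 0.3333*(0.7616 - 2.1986) = 0.2826
  grad(y) = 7.3912, v = y - alpha*grad = -0.0611
  prox(v) = soft_thresh(-0.0611, 0.0242) = -0.0369
Iteration 3: beta = 0.5, y = -0.0369 + 0.5*(-0.0369 - 0.7616) = -0.4362
  grad(y) = -1.234, v = y - alpha*grad = -0.3788
  prox(v) = soft_thresh(-0.3788, 0.0242) = -0.3546
Iteration 4: beta = 0.6, y = -0.3546 + 0.6*(-0.3546 + 0.0369) = -0.5452
  grad(y) = -2.5427, v = y - alpha*grad = -0.427
  prox(v) = soft_thresh(-0.427, 0.0242) = -0.4028
f(x_4) = 6*(-0.4028)^2 + 4*(-0.4028) + 0.52*|-0.4028| = -0.4282


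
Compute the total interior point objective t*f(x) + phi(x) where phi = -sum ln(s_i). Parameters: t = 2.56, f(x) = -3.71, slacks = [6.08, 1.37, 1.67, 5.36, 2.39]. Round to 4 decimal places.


Step 1: Compute log-barrier.
ln values: [1.805, 0.3148, 0.5128, 1.679, 0.8713]
phi = -(1.805 + 0.3148 + 0.5128 + 1.679 + 0.8713) = -5.1829
Step 2: Compute augmented objective.
t*f(x) = 2.56*-3.71 = -9.4976
Total = -9.4976 - 5.1829 = -14.6805


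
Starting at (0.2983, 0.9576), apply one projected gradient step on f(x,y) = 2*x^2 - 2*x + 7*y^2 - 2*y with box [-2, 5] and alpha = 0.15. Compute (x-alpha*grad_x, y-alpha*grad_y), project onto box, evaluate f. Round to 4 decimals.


Step 1: Compute gradient at (0.2983, 0.9576).
grad_x = 2*2*0.2983 - 2 = -0.8068
grad_y = 2*7*0.9576 - 2 = 11.4064
Step 2: Gradient step.
x_raw = 0.2983 - 0.15*-0.8068 = 0.4193
y_raw = 0.9576 - 0.15*11.4064 = -0.7534
Step 3: Project onto [-2, 5].
x_proj = clip(0.4193) = 0.4193
y_proj = clip(-0.7534) = -0.7534
Step 4: Evaluate f.
f(0.4193, -0.7534) = 4.9926


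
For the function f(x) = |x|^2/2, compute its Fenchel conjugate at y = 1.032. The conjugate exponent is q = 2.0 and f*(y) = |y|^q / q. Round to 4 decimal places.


The conjugate exponent q satisfies 1/p + 1/q = 1.
p = 2, so q = 2/(2 - 1) = 2.0
|y|^q = 1.032^2.0 = 1.065
f*(1.032) = 1.065 / 2.0 = 0.5325


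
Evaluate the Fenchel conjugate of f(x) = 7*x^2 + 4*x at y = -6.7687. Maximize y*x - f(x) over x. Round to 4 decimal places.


f*(y) = sup_x {y*x - a*x^2 - b*x} = sup_x {(y-b)*x - a*x^2}
FOC: (y - b) - 2a*x = 0 => x* = (y - b)/(2a)
x* = (-6.7687 - 4)/(2*7) = -0.7692
f*(-6.7687) = (y-b)^2/(4a) = (-6.7687 - 4)^2/(4*7)
= 115.9649/28 = 4.1416


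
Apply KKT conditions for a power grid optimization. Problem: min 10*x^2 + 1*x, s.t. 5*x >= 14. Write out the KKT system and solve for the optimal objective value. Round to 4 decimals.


Step 1: Try lambda = 0 (constraint inactive).
x_unc = -1/(2*10) = -0.05
Check: 5*-0.05 = -0.25 < 14 -- violated!
Step 2: Constraint must be active: 5*x = 14
x* = 14/5 = 2.8
lambda = (2*10*2.8 + 1)/5 = 11.4
Step 3: Compute optimal value.
f(x*) = 10*2.8^2 + 1*2.8 = 81.2


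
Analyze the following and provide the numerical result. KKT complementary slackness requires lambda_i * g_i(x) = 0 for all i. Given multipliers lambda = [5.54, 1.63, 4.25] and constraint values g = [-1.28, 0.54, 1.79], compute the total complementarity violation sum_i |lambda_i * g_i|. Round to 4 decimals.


KKT complementary slackness check:
lambda_1 * g_1 = 5.54 * -1.28 = -7.0912
lambda_2 * g_2 = 1.63 * 0.54 = 0.8802
lambda_3 * g_3 = 4.25 * 1.79 = 7.6075
Total violation = 7.0912 + 0.8802 + 7.6075 = 15.5789


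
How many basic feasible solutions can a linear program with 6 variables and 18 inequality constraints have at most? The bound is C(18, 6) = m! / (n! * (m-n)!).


Each vertex corresponds to some choice of n active constraints out of m, so the number of vertices is at most C(m, n) = m! / (n!(m-n)!).
m = 18, n = 6
Numerator: 18 * 17 * 16 * 15 * 14 * 13
Denominator: 6! = 720
C(18, 6) = 18564


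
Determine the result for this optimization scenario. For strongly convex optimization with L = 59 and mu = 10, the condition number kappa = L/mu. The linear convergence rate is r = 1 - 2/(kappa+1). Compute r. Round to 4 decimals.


Step 1: Compute the condition number.
kappa = L/mu = 59/10 = 5.9
Step 2: Compute the convergence rate.
r = 1 - 2/(kappa + 1) = 1 - 2*mu/(L + mu) = (L - mu)/(L + mu) = 49/69 = 0.7101


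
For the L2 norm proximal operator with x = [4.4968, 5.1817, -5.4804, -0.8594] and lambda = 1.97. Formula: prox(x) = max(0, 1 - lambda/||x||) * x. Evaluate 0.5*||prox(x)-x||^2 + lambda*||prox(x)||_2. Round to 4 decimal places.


Step 1: Compute ||x||.
||x|| = 8.823
Step 2: Compute scaling factor.
scale = max(0, 1 - 1.97/8.823) = 0.7767
Step 3: prox(x) = [3.4927, 4.0247, -4.2567, -0.6675]
||prox(x)|| = 6.853
Step 4: Proximal objective.
0.5*||prox-x||^2 = 1.9405
lambda*||prox|| = 13.5004
Total = 15.4408


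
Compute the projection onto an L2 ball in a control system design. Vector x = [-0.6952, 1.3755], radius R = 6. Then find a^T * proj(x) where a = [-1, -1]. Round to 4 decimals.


Step 1: Compute ||x|| (intermediates to 6 decimals).
||x|| = sqrt((-0.6952)^2 + 1.3755^2) = 1.541202
Step 2: Project.
Since ||x|| <= R, proj = x (no scaling needed).
proj(x) = [-0.6952, 1.3755]
Step 3: Dot product.
a^T * proj(x) = -1*(-0.6952) - 1*1.3755 = -0.6803


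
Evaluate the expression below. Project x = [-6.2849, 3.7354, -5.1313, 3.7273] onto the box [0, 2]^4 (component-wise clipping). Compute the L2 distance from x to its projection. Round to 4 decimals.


Project each component onto [0, 2].
clip(-6.2849) = 0.0, clip(3.7354) = 2.0, clip(-5.1313) = 0.0, clip(3.7273) = 2.0
Projection = [0.0, 2.0, 0.0, 2.0]
Squared diffs: [39.5, 3.0116, 26.3302, 2.9836]
Distance = sqrt(71.8254) = 8.475


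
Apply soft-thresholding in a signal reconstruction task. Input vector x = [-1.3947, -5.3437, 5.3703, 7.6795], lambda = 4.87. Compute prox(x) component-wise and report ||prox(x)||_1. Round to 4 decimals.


Soft-thresholding with lambda = 4.87:
prox(-1.3947) = sign(-1.3947)*max(|-1.3947| - 4.87, 0) = 0.0
prox(-5.3437) = sign(-5.3437)*max(|-5.3437| - 4.87, 0) = -0.4737
prox(5.3703) = sign(5.3703)*max(|5.3703| - 4.87, 0) = 0.5003
prox(7.6795) = sign(7.6795)*max(|7.6795| - 4.87, 0) = 2.8095
prox(x) = [0.0, -0.4737, 0.5003, 2.8095]
||prox(x)||_1 = 0.0 + 0.4737 + 0.5003 + 2.8095 = 3.7835


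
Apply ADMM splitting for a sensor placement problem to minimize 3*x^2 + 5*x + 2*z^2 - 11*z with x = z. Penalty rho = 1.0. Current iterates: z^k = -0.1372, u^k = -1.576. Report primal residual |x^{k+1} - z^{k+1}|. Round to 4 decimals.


ADMM iteration with rho = 1.0, z^k = -0.1372, u^k = -1.576
Step 1: x-update.
Minimize 3*x^2 + 5*x + (1.0/2)*(x + 0.1372 - 1.576)^2
FOC: (2*3 + 1.0)*x = -5 + 1.0*(-0.1372 + 1.576)
x^{k+1} = -0.5087
Step 2: z-update.
Minimize 2*z^2 - 11*z + (1.0/2)*(-0.5087 - z - 1.576)^2
FOC: (2*2 + 1.0)*z = 11 + 1.0*(-0.5087 - 1.576)
z^{k+1} = 1.7831
Step 3: u-update.
u^{k+1} = -1.576 - 0.5087 - 1.7831 = -3.8678
Step 4: Primal residual = |-0.5087 - 1.7831| = 2.2918


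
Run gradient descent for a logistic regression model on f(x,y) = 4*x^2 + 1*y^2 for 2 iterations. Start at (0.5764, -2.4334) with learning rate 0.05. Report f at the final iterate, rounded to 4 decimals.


Gradient descent on f(x,y) = 4*x^2 + 1*y^2.
Starting point: (0.5764, -2.4334), alpha = 0.05
Step 1: grad_x = 2*4*0.5764 = 4.6112, grad_y = 2*1*-2.4334 = -4.8668
  x_1 = 0.5764 - 0.05*4.6112 = 0.3458
  y_1 = -2.4334 - 0.05*-4.8668 = -2.1901
Step 2: grad_x = 2*4*0.3458 = 2.7667, grad_y = 2*1*-2.1901 = -4.3801
  x_2 = 0.3458 - 0.05*2.7667 = 0.2075
  y_2 = -2.1901 - 0.05*-4.3801 = -1.9711
f(0.2075, -1.9711) = 4*0.2075^2 + 1*(-1.9711)^2 = 4.0573


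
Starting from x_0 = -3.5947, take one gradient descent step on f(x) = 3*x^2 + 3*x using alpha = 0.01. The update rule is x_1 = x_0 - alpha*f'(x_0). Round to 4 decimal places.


We compute the gradient at x_0 and apply the update.
f'(x) = 6*x + 3
f'(-3.5947) = 6*-3.5947 + 3 = -18.5682
x_1 = -3.5947 - 0.01*-18.5682 = -3.409


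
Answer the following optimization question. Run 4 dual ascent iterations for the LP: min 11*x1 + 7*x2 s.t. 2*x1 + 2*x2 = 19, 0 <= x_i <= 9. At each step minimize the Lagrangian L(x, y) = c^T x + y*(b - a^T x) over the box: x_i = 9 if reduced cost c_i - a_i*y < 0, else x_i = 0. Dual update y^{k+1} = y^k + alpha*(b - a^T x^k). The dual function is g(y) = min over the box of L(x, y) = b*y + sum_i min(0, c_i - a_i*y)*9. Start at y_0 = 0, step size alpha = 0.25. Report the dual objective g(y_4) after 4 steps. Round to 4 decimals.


Dual ascent for LP: min 11*x1 + 7*x2, 2*x1 + 2*x2 = 19, 0 <= x_i <= 9
Step 1: y^k = 0.0, reduced costs: (11.0, 7.0)
  x^k = (0.0, 0.0), subgradient = b - a^T x = 19.0
  y^{k+1} = 0.0 + 0.25*19.0 = 4.75
Step 2: y^k = 4.75, reduced costs: (1.5, -2.5)
  x^k = (0.0, 9.0), subgradient = b - a^T x = 1.0
  y^{k+1} = 4.75 + 0.25*1.0 = 5.0
Step 3: y^k = 5.0, reduced costs: (1.0, -3.0)
  x^k = (0.0, 9.0), subgradient = b - a^T x = 1.0
  y^{k+1} = 5.0 + 0.25*1.0 = 5.25
Step 4: y^k = 5.25, reduced costs: (0.5, -3.5)
  x^k = (0.0, 9.0), subgradient = b - a^T x = 1.0
  y^{k+1} = 5.25 + 0.25*1.0 = 5.5
Dual objective at y_4 = 5.5: reduced costs (0.0, -4.0), box minimizer x = (0.0, 9.0)
g(y_4) = b*y + (c1 - a1*y)*x1 + (c2 - a2*y)*x2 = 19*5.5 + 0.0*0.0 + (-4.0)*9.0 = 104.5 + 0.0 - 36.0 = 68.5


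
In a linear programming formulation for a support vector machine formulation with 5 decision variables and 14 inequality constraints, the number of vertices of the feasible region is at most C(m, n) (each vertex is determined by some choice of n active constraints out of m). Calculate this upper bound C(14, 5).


Each vertex corresponds to some choice of n active constraints out of m, so the number of vertices is at most C(m, n) = m! / (n!(m-n)!).
m = 14, n = 5
Numerator: 14 * 13 * 12 * 11 * 10
Denominator: 5! = 120
C(14, 5) = 2002


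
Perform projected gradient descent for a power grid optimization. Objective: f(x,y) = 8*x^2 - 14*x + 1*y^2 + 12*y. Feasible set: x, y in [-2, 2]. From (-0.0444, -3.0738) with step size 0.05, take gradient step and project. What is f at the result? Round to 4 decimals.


Step 1: Compute gradient at (-0.0444, -3.0738).
grad_x = 2*8*-0.0444 - 14 = -14.7104
grad_y = 2*1*-3.0738 + 12 = 5.8524
Step 2: Gradient step.
x_raw = -0.0444 - 0.05*-14.7104 = 0.6911
y_raw = -3.0738 - 0.05*5.8524 = -3.3664
Step 3: Project onto [-2, 2].
x_proj = clip(0.6911) = 0.6911
y_proj = clip(-3.3664) = -2.0
Step 4: Evaluate f.
f(0.6911, -2.0) = -25.8545


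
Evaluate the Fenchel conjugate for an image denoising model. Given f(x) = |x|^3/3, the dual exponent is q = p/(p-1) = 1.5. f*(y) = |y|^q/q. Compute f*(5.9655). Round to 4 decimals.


The conjugate exponent q satisfies 1/p + 1/q = 1.
p = 3, so q = 3/(3 - 1) = 1.5
|y|^q = 5.9655^1.5 = 14.5704
f*(5.9655) = 14.5704 / 1.5 = 9.7136


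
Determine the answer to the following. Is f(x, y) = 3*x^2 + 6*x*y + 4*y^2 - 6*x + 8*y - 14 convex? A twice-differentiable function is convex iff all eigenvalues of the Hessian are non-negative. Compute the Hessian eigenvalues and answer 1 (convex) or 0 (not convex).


The Hessian of f(x,y) = 3*x^2 + 6*x*y + 4*y^2 - 6*x + 8*y - 14 is:
H = [[6, 6], [6, 8]]
Trace = 6 + 8 = 14
Determinant = 6*8 - (6)^2 = 12
Discriminant = (14)^2 - 4*12 = 148.0
Eigenvalues: lambda_1 = 0.9172, lambda_2 = 13.0828
The function is convex.

1


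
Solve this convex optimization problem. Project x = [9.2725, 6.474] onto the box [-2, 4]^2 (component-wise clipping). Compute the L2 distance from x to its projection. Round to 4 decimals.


Project each component onto [-2, 4].
clip(9.2725) = 4.0, clip(6.474) = 4.0
Projection = [4.0, 4.0]
Squared diffs: [27.7993, 6.1207]
Distance = sqrt(33.92) = 5.8241


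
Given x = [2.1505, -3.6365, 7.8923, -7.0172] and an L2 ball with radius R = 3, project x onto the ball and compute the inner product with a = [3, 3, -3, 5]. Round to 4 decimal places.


Step 1: Compute ||x|| (intermediates to 6 decimals).
||x|| = sqrt(2.1505^2 + (-3.6365)^2 + 7.8923^2 + (-7.0172)^2) = 11.374457
Step 2: Project.
Since ||x|| > R, scale = R/||x|| = 3/11.374457 = 0.263749, proj(x) = scale * x
proj(x) = [0.567192, -0.959123, 2.081586, -1.850779]
Step 3: Dot product.
a^T * proj(x) = 3*0.567192 + 3*(-0.959123) - 3*2.081586 + 5*(-1.850779) = -16.6744


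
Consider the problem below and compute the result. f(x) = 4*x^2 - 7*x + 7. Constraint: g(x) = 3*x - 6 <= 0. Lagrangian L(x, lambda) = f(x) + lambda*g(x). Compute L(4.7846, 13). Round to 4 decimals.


Step 1: Evaluate f(x).
f(4.7846) = 4*4.7846^2 - 7*4.7846 + 7 = 65.0774
Step 2: Evaluate g(x).
g(4.7846) = 3*4.7846 - 6 = 8.3538
Step 3: Compute Lagrangian.
L = 65.0774 + 13*8.3538 = 173.6768


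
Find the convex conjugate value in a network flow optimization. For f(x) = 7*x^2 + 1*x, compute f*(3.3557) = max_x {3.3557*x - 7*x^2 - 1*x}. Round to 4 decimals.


f*(y) = sup_x {y*x - a*x^2 - b*x} = sup_x {(y-b)*x - a*x^2}
FOC: (y - b) - 2a*x = 0 => x* = (y - b)/(2a)
x* = (3.3557 - 1)/(2*7) = 0.1683
f*(3.3557) = (y-b)^2/(4a) = (3.3557 - 1)^2/(4*7)
= 5.5493/28 = 0.1982


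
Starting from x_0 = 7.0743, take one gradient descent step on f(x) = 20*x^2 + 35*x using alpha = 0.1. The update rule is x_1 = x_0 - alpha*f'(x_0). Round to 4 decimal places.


We compute the gradient at x_0 and apply the update.
f'(x) = 40*x + 35
f'(7.0743) = 40*7.0743 + 35 = 317.972
x_1 = 7.0743 - 0.1*317.972 = -24.7229


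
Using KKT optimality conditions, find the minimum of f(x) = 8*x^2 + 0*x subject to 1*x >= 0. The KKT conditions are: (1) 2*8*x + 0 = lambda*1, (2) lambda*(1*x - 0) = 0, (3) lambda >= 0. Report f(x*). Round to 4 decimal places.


Step 1: Try lambda = 0 (constraint inactive).
Stationarity: 2*8*x + 0 = 0
x* = 0/(2*8) = 0.0
Check constraint: 1*0.0 = 0.0 >= 0 -- satisfied.
Step 2: Compute optimal value.
f(x*) = 8*0.0^2 + 0*0.0 = 0.0


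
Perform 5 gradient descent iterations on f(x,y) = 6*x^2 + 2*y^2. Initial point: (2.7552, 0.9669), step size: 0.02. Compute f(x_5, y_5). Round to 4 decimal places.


Gradient descent on f(x,y) = 6*x^2 + 2*y^2.
Starting point: (2.7552, 0.9669), alpha = 0.02
Step 1: grad_x = 2*6*2.7552 = 33.0624, grad_y = 2*2*0.9669 = 3.8676
  x_1 = 2.7552 - 0.02*33.0624 = 2.094
  y_1 = 0.9669 - 0.02*3.8676 = 0.8895
Step 2: grad_x = 2*6*2.094 = 25.1274, grad_y = 2*2*0.8895 = 3.5582
  x_2 = 2.094 - 0.02*25.1274 = 1.5914
  y_2 = 0.8895 - 0.02*3.5582 = 0.8184
Step 3: grad_x = 2*6*1.5914 = 19.0968, grad_y = 2*2*0.8184 = 3.2735
  x_3 = 1.5914 - 0.02*19.0968 = 1.2095
  y_3 = 0.8184 - 0.02*3.2735 = 0.7529
Step 4: grad_x = 2*6*1.2095 = 14.5136, grad_y = 2*2*0.7529 = 3.0117
  x_4 = 1.2095 - 0.02*14.5136 = 0.9192
  y_4 = 0.7529 - 0.02*3.0117 = 0.6927
Step 5: grad_x = 2*6*0.9192 = 11.0303, grad_y = 2*2*0.6927 = 2.7707
  x_5 = 0.9192 - 0.02*11.0303 = 0.6986
  y_5 = 0.6927 - 0.02*2.7707 = 0.6373
f(0.6986, 0.6373) = 6*0.6986^2 + 2*0.6373^2 = 3.7404


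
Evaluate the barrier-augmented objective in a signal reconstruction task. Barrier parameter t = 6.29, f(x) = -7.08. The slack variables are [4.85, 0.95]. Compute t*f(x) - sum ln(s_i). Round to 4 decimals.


Step 1: Compute log-barrier.
ln values: [1.579, -0.0513]
phi = -(1.579 - 0.0513) = -1.5277
Step 2: Compute augmented objective.
t*f(x) = 6.29*-7.08 = -44.5332
Total = -44.5332 - 1.5277 = -46.0609


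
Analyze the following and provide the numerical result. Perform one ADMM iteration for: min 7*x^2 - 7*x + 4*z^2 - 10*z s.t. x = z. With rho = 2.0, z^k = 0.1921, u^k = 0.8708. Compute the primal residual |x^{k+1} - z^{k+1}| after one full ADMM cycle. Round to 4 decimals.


ADMM iteration with rho = 2.0, z^k = 0.1921, u^k = 0.8708
Step 1: x-update.
Minimize 7*x^2 - 7*x + (2.0/2)*(x - 0.1921 + 0.8708)^2
FOC: (2*7 + 2.0)*x = 7 + 2.0*(0.1921 - 0.8708)
x^{k+1} = 0.3527
Step 2: z-update.
Minimize 4*z^2 - 10*z + (2.0/2)*(0.3527 - z + 0.8708)^2
FOC: (2*4 + 2.0)*z = 10 + 2.0*(0.3527 + 0.8708)
z^{k+1} = 1.2447
Step 3: u-update.
u^{k+1} = 0.8708 + 0.3527 - 1.2447 = -0.0212
Step 4: Primal residual = |0.3527 - 1.2447| = 0.892


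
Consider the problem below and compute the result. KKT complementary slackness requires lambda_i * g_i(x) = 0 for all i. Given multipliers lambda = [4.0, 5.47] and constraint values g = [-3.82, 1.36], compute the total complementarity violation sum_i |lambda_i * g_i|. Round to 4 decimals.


KKT complementary slackness check:
lambda_1 * g_1 = 4.0 * -3.82 = -15.28
lambda_2 * g_2 = 5.47 * 1.36 = 7.4392
Total violation = 15.28 + 7.4392 = 22.7192


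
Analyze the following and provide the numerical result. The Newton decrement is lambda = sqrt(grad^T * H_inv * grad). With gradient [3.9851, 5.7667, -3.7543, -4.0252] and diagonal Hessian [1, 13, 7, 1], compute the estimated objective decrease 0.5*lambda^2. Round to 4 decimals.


Step 1: H is diagonal, so H^(-1) * g = [3.9851, 0.4436, -0.5363, -4.0252].
Step 2: g^T H^(-1) g = sum_i g_i^2 / H_ii
  = (3.9851)^2/1 + (5.7667)^2/13 + (-3.7543)^2/7 + (-4.0252)^2/1
  = 15.881 + 2.5581 + 2.0135 + 16.2022 = 36.6549
Step 3: Objective decrease = 0.5 * g^T H^(-1) g = 18.3274


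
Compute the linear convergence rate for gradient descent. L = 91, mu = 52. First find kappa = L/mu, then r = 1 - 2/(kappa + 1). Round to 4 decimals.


Step 1: Compute the condition number.
kappa = L/mu = 91/52 = 1.75
Step 2: Compute the convergence rate.
r = 1 - 2/(kappa + 1) = 1 - 2*mu/(L + mu) = (L - mu)/(L + mu) = 39/143 = 0.2727


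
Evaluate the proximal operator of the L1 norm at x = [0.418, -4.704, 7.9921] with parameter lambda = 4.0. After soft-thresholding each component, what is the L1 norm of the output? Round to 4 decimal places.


Soft-thresholding with lambda = 4.0:
prox(0.418) = sign(0.418)*max(|0.418| - 4.0, 0) = 0.0
prox(-4.704) = sign(-4.704)*max(|-4.704| - 4.0, 0) = -0.704
prox(7.9921) = sign(7.9921)*max(|7.9921| - 4.0, 0) = 3.9921
prox(x) = [0.0, -0.704, 3.9921]
||prox(x)||_1 = 0.0 + 0.704 + 3.9921 = 4.6961


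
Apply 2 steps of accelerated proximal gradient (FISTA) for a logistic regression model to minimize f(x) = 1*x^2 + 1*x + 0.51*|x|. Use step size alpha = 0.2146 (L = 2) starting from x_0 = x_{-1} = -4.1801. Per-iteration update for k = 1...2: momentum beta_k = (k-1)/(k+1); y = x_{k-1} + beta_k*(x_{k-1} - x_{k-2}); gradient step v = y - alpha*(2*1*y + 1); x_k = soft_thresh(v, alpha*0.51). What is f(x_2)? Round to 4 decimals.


FISTA on f(x) = 1*x^2 + 1*x + 0.51*|x|
L = 2, alpha = 0.2146
Iteration 1: beta = 0.0, y = -4.1801 + 0.0*(-4.1801 + 4.1801) = -4.1801
  grad(y) = -7.3602, v = y - alpha*grad = -2.6006
  prox(v) = soft_thresh(-2.6006, 0.1094) = -2.4912
Iteration 2: beta = 0.3333, y = -2.4912 + 0.3333*(-2.4912 + 4.1801) = -1.9282
  grad(y) = -2.8563, v = y - alpha*grad = -1.3152
  prox(v) = soft_thresh(-1.3152, 0.1094) = -1.2058
f(x_2) = 1*(-1.2058)^2 + 1*(-1.2058) + 0.51*|-1.2058| = 0.863


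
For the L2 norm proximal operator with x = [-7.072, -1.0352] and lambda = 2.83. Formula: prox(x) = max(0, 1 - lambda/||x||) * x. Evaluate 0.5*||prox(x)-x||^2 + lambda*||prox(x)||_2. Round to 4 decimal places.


Step 1: Compute ||x||.
||x|| = 7.1474
Step 2: Compute scaling factor.
scale = max(0, 1 - 2.83/7.1474) = 0.604
Step 3: prox(x) = [-4.2718, -0.6253]
||prox(x)|| = 4.3174
Step 4: Proximal objective.
0.5*||prox-x||^2 = 4.0045
lambda*||prox|| = 12.2182
Total = 16.2226


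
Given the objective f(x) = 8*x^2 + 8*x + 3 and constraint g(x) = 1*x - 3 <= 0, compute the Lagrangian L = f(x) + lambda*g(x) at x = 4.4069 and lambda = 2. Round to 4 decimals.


Step 1: Evaluate f(x).
f(4.4069) = 8*4.4069^2 + 8*4.4069 + 3 = 193.6213
Step 2: Evaluate g(x).
g(4.4069) = 1*4.4069 - 3 = 1.4069
Step 3: Compute Lagrangian.
L = 193.6213 + 2*1.4069 = 196.4351


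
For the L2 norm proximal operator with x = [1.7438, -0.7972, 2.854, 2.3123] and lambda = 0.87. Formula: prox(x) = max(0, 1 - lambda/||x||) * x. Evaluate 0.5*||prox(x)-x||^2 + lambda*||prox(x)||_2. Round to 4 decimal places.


Step 1: Compute ||x||.
||x|| = 4.1435
Step 2: Compute scaling factor.
scale = max(0, 1 - 0.87/4.1435) = 0.79
Step 3: prox(x) = [1.3777, -0.6298, 2.2547, 1.8268]
||prox(x)|| = 3.2735
Step 4: Proximal objective.
0.5*||prox-x||^2 = 0.3785
lambda*||prox|| = 2.8479
Total = 3.2264


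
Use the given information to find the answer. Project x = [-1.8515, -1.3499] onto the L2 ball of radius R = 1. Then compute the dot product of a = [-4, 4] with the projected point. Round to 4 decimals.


Step 1: Compute ||x|| (intermediates to 6 decimals).
||x|| = sqrt((-1.8515)^2 + (-1.3499)^2) = 2.291349
Step 2: Project.
Since ||x|| > R, scale = R/||x|| = 1/2.291349 = 0.436424, proj(x) = scale * x
proj(x) = [-0.808039, -0.589129]
Step 3: Dot product.
a^T * proj(x) = -4*(-0.808039) + 4*(-0.589129) = 0.8756


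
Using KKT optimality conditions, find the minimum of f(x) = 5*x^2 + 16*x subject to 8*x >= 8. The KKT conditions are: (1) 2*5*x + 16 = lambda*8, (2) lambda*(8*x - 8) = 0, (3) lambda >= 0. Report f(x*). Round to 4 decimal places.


Step 1: Try lambda = 0 (constraint inactive).
x_unc = -16/(2*5) = -1.6
Check: 8*-1.6 = -12.8 < 8 -- violated!
Step 2: Constraint must be active: 8*x = 8
x* = 8/8 = 1.0
lambda = (2*5*1.0 + 16)/8 = 3.25
Step 3: Compute optimal value.
f(x*) = 5*1.0^2 + 16*1.0 = 21.0


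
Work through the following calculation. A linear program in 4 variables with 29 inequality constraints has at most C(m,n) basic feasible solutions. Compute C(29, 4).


Each vertex corresponds to some choice of n active constraints out of m, so the number of vertices is at most C(m, n) = m! / (n!(m-n)!).
m = 29, n = 4
Numerator: 29 * 28 * 27 * 26
Denominator: 4! = 24
C(29, 4) = 23751


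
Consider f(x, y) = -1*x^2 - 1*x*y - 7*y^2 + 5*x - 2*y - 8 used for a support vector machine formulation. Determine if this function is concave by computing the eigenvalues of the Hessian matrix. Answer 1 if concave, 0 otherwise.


The Hessian of f(x,y) = -1*x^2 - 1*x*y - 7*y^2 + 5*x - 2*y - 8 is:
H = [[-2, -1], [-1, -14]]
Trace = -2 - 14 = -16
Determinant = -2*-14 - (-1)^2 = 27
Discriminant = (-16)^2 - 4*27 = 148.0
Eigenvalues: lambda_1 = -14.0828, lambda_2 = -1.9172
The function is concave.

1


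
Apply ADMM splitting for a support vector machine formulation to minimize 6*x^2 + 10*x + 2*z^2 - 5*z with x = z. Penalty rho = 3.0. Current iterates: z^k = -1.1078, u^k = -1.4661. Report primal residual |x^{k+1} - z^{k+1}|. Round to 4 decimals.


ADMM iteration with rho = 3.0, z^k = -1.1078, u^k = -1.4661
Step 1: x-update.
Minimize 6*x^2 + 10*x + (3.0/2)*(x + 1.1078 - 1.4661)^2
FOC: (2*6 + 3.0)*x = -10 + 3.0*(-1.1078 + 1.4661)
x^{k+1} = -0.595
Step 2: z-update.
Minimize 2*z^2 - 5*z + (3.0/2)*(-0.595 - z - 1.4661)^2
FOC: (2*2 + 3.0)*z = 5 + 3.0*(-0.595 - 1.4661)
z^{k+1} = -0.169
Step 3: u-update.
u^{k+1} = -1.4661 - 0.595 + 0.169 = -1.8921
Step 4: Primal residual = |-0.595 + 0.169| = 0.426


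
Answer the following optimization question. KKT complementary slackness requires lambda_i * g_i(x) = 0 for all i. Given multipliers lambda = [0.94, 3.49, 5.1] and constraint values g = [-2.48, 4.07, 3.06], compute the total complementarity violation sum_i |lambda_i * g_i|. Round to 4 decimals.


KKT complementary slackness check:
lambda_1 * g_1 = 0.94 * -2.48 = -2.3312
lambda_2 * g_2 = 3.49 * 4.07 = 14.2043
lambda_3 * g_3 = 5.1 * 3.06 = 15.606
Total violation = 2.3312 + 14.2043 + 15.606 = 32.1415


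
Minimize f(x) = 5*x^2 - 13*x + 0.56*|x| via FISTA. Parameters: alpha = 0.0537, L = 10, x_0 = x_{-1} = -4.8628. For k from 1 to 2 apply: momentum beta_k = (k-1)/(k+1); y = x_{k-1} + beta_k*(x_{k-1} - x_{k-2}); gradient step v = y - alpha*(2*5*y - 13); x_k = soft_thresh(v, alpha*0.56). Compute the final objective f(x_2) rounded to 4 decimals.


FISTA on f(x) = 5*x^2 - 13*x + 0.56*|x|
L = 10, alpha = 0.0537
Iteration 1: beta = 0.0, y = -4.8628 + 0.0*(-4.8628 + 4.8628) = -4.8628
  grad(y) = -61.628, v = y - alpha*grad = -1.5534
  prox(v) = soft_thresh(-1.5534, 0.0301) = -1.5233
Iteration 2: beta = 0.3333, y = -1.5233 + 0.3333*(-1.5233 + 4.8628) = -0.4101
  grad(y) = -17.1014, v = y - alpha*grad = 0.5082
  prox(v) = soft_thresh(0.5082, 0.0301) = 0.4781
f(x_2) = 5*0.4781^2 - 13*0.4781 + 0.56*|0.4781| = -4.8049


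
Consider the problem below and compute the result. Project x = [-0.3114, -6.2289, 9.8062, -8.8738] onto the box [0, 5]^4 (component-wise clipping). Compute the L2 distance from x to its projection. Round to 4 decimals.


Project each component onto [0, 5].
clip(-0.3114) = 0.0, clip(-6.2289) = 0.0, clip(9.8062) = 5.0, clip(-8.8738) = 0.0
Projection = [0.0, 0.0, 5.0, 0.0]
Squared diffs: [0.097, 38.7992, 23.0996, 78.7443]
Distance = sqrt(140.7401) = 11.8634


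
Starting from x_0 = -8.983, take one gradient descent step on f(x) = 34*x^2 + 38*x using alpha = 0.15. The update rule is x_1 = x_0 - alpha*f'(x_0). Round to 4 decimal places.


We compute the gradient at x_0 and apply the update.
f'(x) = 68*x + 38
f'(-8.983) = 68*-8.983 + 38 = -572.844
x_1 = -8.983 - 0.15*-572.844 = 76.9436


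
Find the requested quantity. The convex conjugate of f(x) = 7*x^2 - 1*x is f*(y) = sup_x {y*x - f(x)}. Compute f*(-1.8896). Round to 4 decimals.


f*(y) = sup_x {y*x - a*x^2 - b*x} = sup_x {(y-b)*x - a*x^2}
FOC: (y - b) - 2a*x = 0 => x* = (y - b)/(2a)
x* = (-1.8896 + 1)/(2*7) = -0.0635
f*(-1.8896) = (y-b)^2/(4a) = (-1.8896 + 1)^2/(4*7)
= 0.7914/28 = 0.0283


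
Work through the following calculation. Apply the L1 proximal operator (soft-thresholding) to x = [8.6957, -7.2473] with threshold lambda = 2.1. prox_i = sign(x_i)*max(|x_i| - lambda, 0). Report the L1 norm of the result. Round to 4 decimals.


Soft-thresholding with lambda = 2.1:
prox(8.6957) = sign(8.6957)*max(|8.6957| - 2.1, 0) = 6.5957
prox(-7.2473) = sign(-7.2473)*max(|-7.2473| - 2.1, 0) = -5.1473
prox(x) = [6.5957, -5.1473]
||prox(x)||_1 = 6.5957 + 5.1473 = 11.743


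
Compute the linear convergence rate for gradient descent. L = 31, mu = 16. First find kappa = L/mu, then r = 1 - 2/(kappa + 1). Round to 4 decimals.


Step 1: Compute the condition number.
kappa = L/mu = 31/16 = 1.9375
Step 2: Compute the convergence rate.
r = 1 - 2/(kappa + 1) = 1 - 2*mu/(L + mu) = (L - mu)/(L + mu) = 15/47 = 0.3191


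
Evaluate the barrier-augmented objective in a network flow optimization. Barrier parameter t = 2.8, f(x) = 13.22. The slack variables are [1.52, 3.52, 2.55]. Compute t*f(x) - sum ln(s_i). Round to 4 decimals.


Step 1: Compute log-barrier.
ln values: [0.4187, 1.2585, 0.9361]
phi = -(0.4187 + 1.2585 + 0.9361) = -2.6133
Step 2: Compute augmented objective.
t*f(x) = 2.8*13.22 = 37.016
Total = 37.016 - 2.6133 = 34.4027


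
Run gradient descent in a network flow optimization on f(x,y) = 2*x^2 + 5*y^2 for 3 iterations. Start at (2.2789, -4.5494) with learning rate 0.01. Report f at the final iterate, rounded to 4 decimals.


Gradient descent on f(x,y) = 2*x^2 + 5*y^2.
Starting point: (2.2789, -4.5494), alpha = 0.01
Step 1: grad_x = 2*2*2.2789 = 9.1156, grad_y = 2*5*-4.5494 = -45.494
  x_1 = 2.2789 - 0.01*9.1156 = 2.1877
  y_1 = -4.5494 - 0.01*-45.494 = -4.0945
Step 2: grad_x = 2*2*2.1877 = 8.751, grad_y = 2*5*-4.0945 = -40.9446
  x_2 = 2.1877 - 0.01*8.751 = 2.1002
  y_2 = -4.0945 - 0.01*-40.9446 = -3.685
Step 3: grad_x = 2*2*2.1002 = 8.4009, grad_y = 2*5*-3.685 = -36.8501
  x_3 = 2.1002 - 0.01*8.4009 = 2.0162
  y_3 = -3.685 - 0.01*-36.8501 = -3.3165
f(2.0162, -3.3165) = 2*2.0162^2 + 5*(-3.3165)^2 = 63.1266


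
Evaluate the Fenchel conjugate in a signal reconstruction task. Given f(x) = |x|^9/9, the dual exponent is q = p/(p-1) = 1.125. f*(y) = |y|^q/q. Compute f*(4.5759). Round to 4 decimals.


The conjugate exponent q satisfies 1/p + 1/q = 1.
p = 9, so q = 9/(9 - 1) = 1.125
|y|^q = 4.5759^1.125 = 5.534
f*(4.5759) = 5.534 / 1.125 = 4.9191


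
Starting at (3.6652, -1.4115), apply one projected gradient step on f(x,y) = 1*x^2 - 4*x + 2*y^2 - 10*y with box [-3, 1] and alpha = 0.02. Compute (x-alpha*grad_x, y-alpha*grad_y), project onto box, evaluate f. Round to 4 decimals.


Step 1: Compute gradient at (3.6652, -1.4115).
grad_x = 2*1*3.6652 - 4 = 3.3304
grad_y = 2*2*-1.4115 - 10 = -15.646
Step 2: Gradient step.
x_raw = 3.6652 - 0.02*3.3304 = 3.5986
y_raw = -1.4115 - 0.02*-15.646 = -1.0986
Step 3: Project onto [-3, 1].
x_proj = clip(3.5986) = 1.0
y_proj = clip(-1.0986) = -1.0986
Step 4: Evaluate f.
f(1.0, -1.0986) = 10.3996


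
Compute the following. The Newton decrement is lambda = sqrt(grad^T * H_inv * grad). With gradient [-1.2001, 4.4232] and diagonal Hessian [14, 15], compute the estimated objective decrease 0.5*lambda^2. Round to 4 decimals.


Step 1: H is diagonal, so H^(-1) * g = [-0.0857, 0.2949].
Step 2: g^T H^(-1) g = sum_i g_i^2 / H_ii
  = (-1.2001)^2/14 + (4.4232)^2/15
  = 0.1029 + 1.3043 = 1.4072
Step 3: Objective decrease = 0.5 * g^T H^(-1) g = 0.7036


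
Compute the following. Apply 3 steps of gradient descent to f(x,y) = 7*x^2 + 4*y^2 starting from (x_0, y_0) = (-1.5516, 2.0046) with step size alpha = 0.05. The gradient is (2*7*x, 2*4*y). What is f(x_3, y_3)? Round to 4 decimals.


Gradient descent on f(x,y) = 7*x^2 + 4*y^2.
Starting point: (-1.5516, 2.0046), alpha = 0.05
Step 1: grad_x = 2*7*-1.5516 = -21.7224, grad_y = 2*4*2.0046 = 16.0368
  x_1 = -1.5516 - 0.05*-21.7224 = -0.4655
  y_1 = 2.0046 - 0.05*16.0368 = 1.2028
Step 2: grad_x = 2*7*-0.4655 = -6.5167, grad_y = 2*4*1.2028 = 9.6221
  x_2 = -0.4655 - 0.05*-6.5167 = -0.1396
  y_2 = 1.2028 - 0.05*9.6221 = 0.7217
Step 3: grad_x = 2*7*-0.1396 = -1.955, grad_y = 2*4*0.7217 = 5.7732
  x_3 = -0.1396 - 0.05*-1.955 = -0.0419
  y_3 = 0.7217 - 0.05*5.7732 = 0.433
f(-0.0419, 0.433) = 7*(-0.0419)^2 + 4*0.433^2 = 0.7622


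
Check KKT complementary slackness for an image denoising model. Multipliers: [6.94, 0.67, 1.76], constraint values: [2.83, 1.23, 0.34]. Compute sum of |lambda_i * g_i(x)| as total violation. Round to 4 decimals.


KKT complementary slackness check:
lambda_1 * g_1 = 6.94 * 2.83 = 19.6402
lambda_2 * g_2 = 0.67 * 1.23 = 0.8241
lambda_3 * g_3 = 1.76 * 0.34 = 0.5984
Total violation = 19.6402 + 0.8241 + 0.5984 = 21.0627


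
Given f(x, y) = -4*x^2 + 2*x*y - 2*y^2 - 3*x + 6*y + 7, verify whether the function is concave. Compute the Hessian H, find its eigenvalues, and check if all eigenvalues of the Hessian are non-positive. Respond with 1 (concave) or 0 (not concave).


The Hessian of f(x,y) = -4*x^2 + 2*x*y - 2*y^2 - 3*x + 6*y + 7 is:
H = [[-8, 2], [2, -4]]
Trace = -8 - 4 = -12
Determinant = -8*-4 - (2)^2 = 28
Discriminant = (-12)^2 - 4*28 = 32.0
Eigenvalues: lambda_1 = -8.8284, lambda_2 = -3.1716
The function is concave.

1


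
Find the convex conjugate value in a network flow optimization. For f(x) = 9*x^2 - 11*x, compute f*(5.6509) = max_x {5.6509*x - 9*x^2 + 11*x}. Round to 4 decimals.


f*(y) = sup_x {y*x - a*x^2 - b*x} = sup_x {(y-b)*x - a*x^2}
FOC: (y - b) - 2a*x = 0 => x* = (y - b)/(2a)
x* = (5.6509 + 11)/(2*9) = 0.9251
f*(5.6509) = (y-b)^2/(4a) = (5.6509 + 11)^2/(4*9)
= 277.2525/36 = 7.7015


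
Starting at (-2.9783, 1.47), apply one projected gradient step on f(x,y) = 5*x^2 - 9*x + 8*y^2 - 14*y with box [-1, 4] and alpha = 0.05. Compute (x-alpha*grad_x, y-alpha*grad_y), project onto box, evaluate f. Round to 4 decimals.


Step 1: Compute gradient at (-2.9783, 1.47).
grad_x = 2*5*-2.9783 - 9 = -38.783
grad_y = 2*8*1.47 - 14 = 9.52
Step 2: Gradient step.
x_raw = -2.9783 - 0.05*-38.783 = -1.0392
y_raw = 1.47 - 0.05*9.52 = 0.994
Step 3: Project onto [-1, 4].
x_proj = clip(-1.0392) = -1.0
y_proj = clip(0.994) = 0.994
Step 4: Evaluate f.
f(-1.0, 0.994) = 7.9883


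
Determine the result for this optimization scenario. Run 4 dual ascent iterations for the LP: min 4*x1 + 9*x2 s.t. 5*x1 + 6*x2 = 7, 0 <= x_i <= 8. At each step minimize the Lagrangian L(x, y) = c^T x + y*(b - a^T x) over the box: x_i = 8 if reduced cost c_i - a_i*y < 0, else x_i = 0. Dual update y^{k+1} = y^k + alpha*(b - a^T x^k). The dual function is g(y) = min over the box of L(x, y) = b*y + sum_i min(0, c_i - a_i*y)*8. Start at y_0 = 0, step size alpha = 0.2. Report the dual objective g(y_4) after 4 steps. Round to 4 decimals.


Dual ascent for LP: min 4*x1 + 9*x2, 5*x1 + 6*x2 = 7, 0 <= x_i <= 8
Step 1: y^k = 0.0, reduced costs: (4.0, 9.0)
  x^k = (0.0, 0.0), subgradient = b - a^T x = 7.0
  y^{k+1} = 0.0 + 0.2*7.0 = 1.4
Step 2: y^k = 1.4, reduced costs: (-3.0, 0.6)
  x^k = (8.0, 0.0), subgradient = b - a^T x = -33.0
  y^{k+1} = 1.4 + 0.2*-33.0 = -5.2
Step 3: y^k = -5.2, reduced costs: (30.0, 40.2)
  x^k = (0.0, 0.0), subgradient = b - a^T x = 7.0
  y^{k+1} = -5.2 + 0.2*7.0 = -3.8
Step 4: y^k = -3.8, reduced costs: (23.0, 31.8)
  x^k = (0.0, 0.0), subgradient = b - a^T x = 7.0
  y^{k+1} = -3.8 + 0.2*7.0 = -2.4
Dual objective at y_4 = -2.4: reduced costs (16.0, 23.4), box minimizer x = (0.0, 0.0)
g(y_4) = b*y + (c1 - a1*y)*x1 + (c2 - a2*y)*x2 = 7*(-2.4) + 16.0*0.0 + 23.4*0.0 = -16.8 + 0.0 + 0.0 = -16.8


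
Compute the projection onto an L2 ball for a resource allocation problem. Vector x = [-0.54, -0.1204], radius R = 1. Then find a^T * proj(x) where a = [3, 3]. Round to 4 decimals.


Step 1: Compute ||x|| (intermediates to 6 decimals).
||x|| = sqrt((-0.54)^2 + (-0.1204)^2) = 0.55326
Step 2: Project.
Since ||x|| <= R, proj = x (no scaling needed).
proj(x) = [-0.54, -0.1204]
Step 3: Dot product.
a^T * proj(x) = 3*(-0.54) + 3*(-0.1204) = -1.9812


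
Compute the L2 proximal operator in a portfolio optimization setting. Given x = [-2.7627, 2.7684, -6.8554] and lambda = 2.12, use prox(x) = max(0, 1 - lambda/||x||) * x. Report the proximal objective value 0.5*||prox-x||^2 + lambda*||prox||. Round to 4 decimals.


Step 1: Compute ||x||.
||x|| = 7.8926
Step 2: Compute scaling factor.
scale = max(0, 1 - 2.12/7.8926) = 0.7314
Step 3: prox(x) = [-2.0206, 2.0248, -5.014]
||prox(x)|| = 5.7726
Step 4: Proximal objective.
0.5*||prox-x||^2 = 2.2472
lambda*||prox|| = 12.2379
Total = 14.4851


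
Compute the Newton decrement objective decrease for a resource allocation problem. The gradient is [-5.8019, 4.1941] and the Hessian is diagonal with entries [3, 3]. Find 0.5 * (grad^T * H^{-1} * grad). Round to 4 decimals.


Step 1: H is diagonal, so H^(-1) * g = [-1.934, 1.398].
Step 2: g^T H^(-1) g = sum_i g_i^2 / H_ii
  = (-5.8019)^2/3 + (4.1941)^2/3
  = 11.2207 + 5.8635 = 17.0842
Step 3: Objective decrease = 0.5 * g^T H^(-1) g = 8.5421
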